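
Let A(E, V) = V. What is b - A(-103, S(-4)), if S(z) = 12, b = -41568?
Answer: -41580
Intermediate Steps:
b - A(-103, S(-4)) = -41568 - 1*12 = -41568 - 12 = -41580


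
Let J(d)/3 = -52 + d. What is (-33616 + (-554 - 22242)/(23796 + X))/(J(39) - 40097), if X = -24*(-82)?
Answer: 216526355/258515976 ≈ 0.83757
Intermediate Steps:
X = 1968
J(d) = -156 + 3*d (J(d) = 3*(-52 + d) = -156 + 3*d)
(-33616 + (-554 - 22242)/(23796 + X))/(J(39) - 40097) = (-33616 + (-554 - 22242)/(23796 + 1968))/((-156 + 3*39) - 40097) = (-33616 - 22796/25764)/((-156 + 117) - 40097) = (-33616 - 22796*1/25764)/(-39 - 40097) = (-33616 - 5699/6441)/(-40136) = -216526355/6441*(-1/40136) = 216526355/258515976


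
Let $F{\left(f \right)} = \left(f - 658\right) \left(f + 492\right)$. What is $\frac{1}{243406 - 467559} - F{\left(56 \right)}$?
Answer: $\frac{73947178087}{224153} \approx 3.299 \cdot 10^{5}$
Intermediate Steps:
$F{\left(f \right)} = \left(-658 + f\right) \left(492 + f\right)$
$\frac{1}{243406 - 467559} - F{\left(56 \right)} = \frac{1}{243406 - 467559} - \left(-323736 + 56^{2} - 9296\right) = \frac{1}{-224153} - \left(-323736 + 3136 - 9296\right) = - \frac{1}{224153} - -329896 = - \frac{1}{224153} + 329896 = \frac{73947178087}{224153}$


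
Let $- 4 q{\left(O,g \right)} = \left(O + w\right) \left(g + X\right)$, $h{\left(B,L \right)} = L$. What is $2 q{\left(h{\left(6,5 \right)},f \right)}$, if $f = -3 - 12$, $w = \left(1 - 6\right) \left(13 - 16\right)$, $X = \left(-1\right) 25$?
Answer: $400$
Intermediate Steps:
$X = -25$
$w = 15$ ($w = \left(-5\right) \left(-3\right) = 15$)
$f = -15$ ($f = -3 - 12 = -15$)
$q{\left(O,g \right)} = - \frac{\left(-25 + g\right) \left(15 + O\right)}{4}$ ($q{\left(O,g \right)} = - \frac{\left(O + 15\right) \left(g - 25\right)}{4} = - \frac{\left(15 + O\right) \left(-25 + g\right)}{4} = - \frac{\left(-25 + g\right) \left(15 + O\right)}{4}$)
$2 q{\left(h{\left(6,5 \right)},f \right)} = 2 \left(\frac{375}{4} - - \frac{225}{4} + \frac{25}{4} \cdot 5 - \frac{5}{4} \left(-15\right)\right) = 2 \left(\frac{375}{4} + \frac{225}{4} + \frac{125}{4} + \frac{75}{4}\right) = 2 \cdot 200 = 400$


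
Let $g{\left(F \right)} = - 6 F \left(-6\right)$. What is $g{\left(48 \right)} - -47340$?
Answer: $49068$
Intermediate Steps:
$g{\left(F \right)} = 36 F$
$g{\left(48 \right)} - -47340 = 36 \cdot 48 - -47340 = 1728 + 47340 = 49068$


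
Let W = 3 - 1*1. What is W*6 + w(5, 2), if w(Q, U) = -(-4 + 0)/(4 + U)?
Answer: 38/3 ≈ 12.667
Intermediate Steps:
W = 2 (W = 3 - 1 = 2)
w(Q, U) = 4/(4 + U) (w(Q, U) = -(-4)/(4 + U) = 4/(4 + U))
W*6 + w(5, 2) = 2*6 + 4/(4 + 2) = 12 + 4/6 = 12 + 4*(1/6) = 12 + 2/3 = 38/3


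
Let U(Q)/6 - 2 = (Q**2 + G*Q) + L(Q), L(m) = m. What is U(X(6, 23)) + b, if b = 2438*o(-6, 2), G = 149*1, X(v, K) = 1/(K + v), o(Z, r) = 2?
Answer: 4136914/841 ≈ 4919.0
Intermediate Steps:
G = 149
b = 4876 (b = 2438*2 = 4876)
U(Q) = 12 + 6*Q**2 + 900*Q (U(Q) = 12 + 6*((Q**2 + 149*Q) + Q) = 12 + 6*(Q**2 + 150*Q) = 12 + (6*Q**2 + 900*Q) = 12 + 6*Q**2 + 900*Q)
U(X(6, 23)) + b = (12 + 6*(1/(23 + 6))**2 + 900/(23 + 6)) + 4876 = (12 + 6*(1/29)**2 + 900/29) + 4876 = (12 + 6*(1/29)**2 + 900*(1/29)) + 4876 = (12 + 6*(1/841) + 900/29) + 4876 = (12 + 6/841 + 900/29) + 4876 = 36198/841 + 4876 = 4136914/841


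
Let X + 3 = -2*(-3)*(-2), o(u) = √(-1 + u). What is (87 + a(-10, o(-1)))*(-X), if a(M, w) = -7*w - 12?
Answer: 1125 - 105*I*√2 ≈ 1125.0 - 148.49*I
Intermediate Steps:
a(M, w) = -12 - 7*w
X = -15 (X = -3 - 2*(-3)*(-2) = -3 + 6*(-2) = -3 - 12 = -15)
(87 + a(-10, o(-1)))*(-X) = (87 + (-12 - 7*√(-1 - 1)))*(-1*(-15)) = (87 + (-12 - 7*I*√2))*15 = (75 - 7*I*√2)*15 = 1125 - 105*I*√2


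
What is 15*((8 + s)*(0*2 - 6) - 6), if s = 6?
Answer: -1350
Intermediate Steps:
15*((8 + s)*(0*2 - 6) - 6) = 15*((8 + 6)*(0*2 - 6) - 6) = 15*(14*(0 - 6) - 6) = 15*(14*(-6) - 6) = 15*(-84 - 6) = 15*(-90) = -1350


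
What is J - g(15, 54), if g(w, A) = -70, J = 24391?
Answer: 24461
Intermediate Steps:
J - g(15, 54) = 24391 - 1*(-70) = 24391 + 70 = 24461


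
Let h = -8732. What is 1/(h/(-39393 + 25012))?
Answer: 14381/8732 ≈ 1.6469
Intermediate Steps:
1/(h/(-39393 + 25012)) = 1/(-8732/(-39393 + 25012)) = 1/(-8732/(-14381)) = 1/(-8732*(-1/14381)) = 1/(8732/14381) = 14381/8732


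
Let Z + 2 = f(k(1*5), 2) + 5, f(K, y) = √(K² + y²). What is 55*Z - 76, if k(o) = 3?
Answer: 89 + 55*√13 ≈ 287.31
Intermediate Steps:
Z = 3 + √13 (Z = -2 + (√(3² + 2²) + 5) = -2 + (√(9 + 4) + 5) = -2 + (√13 + 5) = -2 + (5 + √13) = 3 + √13 ≈ 6.6056)
55*Z - 76 = 55*(3 + √13) - 76 = (165 + 55*√13) - 76 = 89 + 55*√13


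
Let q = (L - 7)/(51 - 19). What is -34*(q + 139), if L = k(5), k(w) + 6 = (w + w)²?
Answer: -77095/16 ≈ -4818.4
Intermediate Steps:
k(w) = -6 + 4*w² (k(w) = -6 + (w + w)² = -6 + (2*w)² = -6 + 4*w²)
L = 94 (L = -6 + 4*5² = -6 + 4*25 = -6 + 100 = 94)
q = 87/32 (q = (94 - 7)/(51 - 19) = 87/32 ≈ 2.7188)
-34*(q + 139) = -34*(87/32 + 139) = -34*4535/32 = -77095/16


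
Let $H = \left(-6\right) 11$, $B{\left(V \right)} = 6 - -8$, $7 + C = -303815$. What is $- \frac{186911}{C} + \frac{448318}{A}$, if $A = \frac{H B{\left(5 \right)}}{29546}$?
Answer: $- \frac{30488084405761}{2126754} \approx -1.4336 \cdot 10^{7}$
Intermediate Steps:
$C = -303822$ ($C = -7 - 303815 = -303822$)
$B{\left(V \right)} = 14$ ($B{\left(V \right)} = 6 + 8 = 14$)
$H = -66$
$A = - \frac{42}{1343}$ ($A = \frac{\left(-66\right) 14}{29546} = \left(-924\right) \frac{1}{29546} = - \frac{42}{1343} \approx -0.031273$)
$- \frac{186911}{C} + \frac{448318}{A} = - \frac{186911}{-303822} + \frac{448318}{- \frac{42}{1343}} = \left(-186911\right) \left(- \frac{1}{303822}\right) + 448318 \left(- \frac{1343}{42}\right) = \frac{186911}{303822} - \frac{301045537}{21} = - \frac{30488084405761}{2126754}$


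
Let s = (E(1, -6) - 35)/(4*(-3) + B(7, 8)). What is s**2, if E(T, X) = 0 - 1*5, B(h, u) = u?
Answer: 100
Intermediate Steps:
E(T, X) = -5 (E(T, X) = 0 - 5 = -5)
s = 10 (s = (-5 - 35)/(4*(-3) + 8) = -40/(-12 + 8) = -40/(-4) = -40*(-1/4) = 10)
s**2 = 10**2 = 100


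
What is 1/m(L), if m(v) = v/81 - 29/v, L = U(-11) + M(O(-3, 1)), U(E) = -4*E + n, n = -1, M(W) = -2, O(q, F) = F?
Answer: -3321/668 ≈ -4.9716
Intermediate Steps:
U(E) = -1 - 4*E (U(E) = -4*E - 1 = -1 - 4*E)
L = 41 (L = (-1 - 4*(-11)) - 2 = (-1 + 44) - 2 = 43 - 2 = 41)
m(v) = -29/v + v/81 (m(v) = v*(1/81) - 29/v = v/81 - 29/v = -29/v + v/81)
1/m(L) = 1/(-29/41 + (1/81)*41) = 1/(-29*1/41 + 41/81) = 1/(-29/41 + 41/81) = 1/(-668/3321) = -3321/668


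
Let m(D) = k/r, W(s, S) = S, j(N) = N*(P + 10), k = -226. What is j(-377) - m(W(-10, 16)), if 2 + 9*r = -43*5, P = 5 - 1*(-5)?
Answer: -1638214/217 ≈ -7549.4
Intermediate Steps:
P = 10 (P = 5 + 5 = 10)
j(N) = 20*N (j(N) = N*(10 + 10) = N*20 = 20*N)
r = -217/9 (r = -2/9 + (-43*5)/9 = -2/9 + (⅑)*(-215) = -2/9 - 215/9 = -217/9 ≈ -24.111)
m(D) = 2034/217 (m(D) = -226/(-217/9) = -226*(-9/217) = 2034/217)
j(-377) - m(W(-10, 16)) = 20*(-377) - 1*2034/217 = -7540 - 2034/217 = -1638214/217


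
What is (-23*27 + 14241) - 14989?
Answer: -1369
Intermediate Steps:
(-23*27 + 14241) - 14989 = (-621 + 14241) - 14989 = 13620 - 14989 = -1369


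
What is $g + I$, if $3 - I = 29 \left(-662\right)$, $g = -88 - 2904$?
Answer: $16209$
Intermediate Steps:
$g = -2992$ ($g = -88 - 2904 = -2992$)
$I = 19201$ ($I = 3 - 29 \left(-662\right) = 3 - -19198 = 3 + 19198 = 19201$)
$g + I = -2992 + 19201 = 16209$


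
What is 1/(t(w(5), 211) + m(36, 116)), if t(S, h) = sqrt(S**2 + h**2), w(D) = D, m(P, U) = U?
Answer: -58/15545 + sqrt(44546)/31090 ≈ 0.0030576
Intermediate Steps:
1/(t(w(5), 211) + m(36, 116)) = 1/(sqrt(5**2 + 211**2) + 116) = 1/(sqrt(25 + 44521) + 116) = 1/(sqrt(44546) + 116) = 1/(116 + sqrt(44546))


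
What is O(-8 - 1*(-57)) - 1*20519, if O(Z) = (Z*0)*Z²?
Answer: -20519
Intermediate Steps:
O(Z) = 0 (O(Z) = 0*Z² = 0)
O(-8 - 1*(-57)) - 1*20519 = 0 - 1*20519 = 0 - 20519 = -20519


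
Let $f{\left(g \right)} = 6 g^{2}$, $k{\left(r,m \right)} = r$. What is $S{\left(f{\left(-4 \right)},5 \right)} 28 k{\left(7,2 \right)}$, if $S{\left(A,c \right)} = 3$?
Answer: $588$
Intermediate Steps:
$S{\left(f{\left(-4 \right)},5 \right)} 28 k{\left(7,2 \right)} = 3 \cdot 28 \cdot 7 = 84 \cdot 7 = 588$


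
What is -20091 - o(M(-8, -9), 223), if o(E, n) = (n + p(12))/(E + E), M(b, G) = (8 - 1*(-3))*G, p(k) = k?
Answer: -3977783/198 ≈ -20090.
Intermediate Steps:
M(b, G) = 11*G (M(b, G) = (8 + 3)*G = 11*G)
o(E, n) = (12 + n)/(2*E) (o(E, n) = (n + 12)/(E + E) = (12 + n)/((2*E)) = (12 + n)*(1/(2*E)) = (12 + n)/(2*E))
-20091 - o(M(-8, -9), 223) = -20091 - (12 + 223)/(2*(11*(-9))) = -20091 - 235/(2*(-99)) = -20091 - (-1)*235/(2*99) = -20091 - 1*(-235/198) = -20091 + 235/198 = -3977783/198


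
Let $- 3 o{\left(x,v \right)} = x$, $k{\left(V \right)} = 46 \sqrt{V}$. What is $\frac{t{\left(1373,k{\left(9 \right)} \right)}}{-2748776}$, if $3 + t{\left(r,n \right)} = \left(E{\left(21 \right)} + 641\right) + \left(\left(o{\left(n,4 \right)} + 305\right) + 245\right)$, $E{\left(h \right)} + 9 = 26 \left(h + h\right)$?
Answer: $- \frac{2225}{2748776} \approx -0.00080945$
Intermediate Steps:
$E{\left(h \right)} = -9 + 52 h$ ($E{\left(h \right)} = -9 + 26 \left(h + h\right) = -9 + 26 \cdot 2 h = -9 + 52 h$)
$o{\left(x,v \right)} = - \frac{x}{3}$
$t{\left(r,n \right)} = 2271 - \frac{n}{3}$ ($t{\left(r,n \right)} = -3 + \left(\left(\left(-9 + 52 \cdot 21\right) + 641\right) + \left(\left(- \frac{n}{3} + 305\right) + 245\right)\right) = -3 + \left(\left(\left(-9 + 1092\right) + 641\right) + \left(\left(305 - \frac{n}{3}\right) + 245\right)\right) = -3 + \left(\left(1083 + 641\right) - \left(-550 + \frac{n}{3}\right)\right) = -3 + \left(1724 - \left(-550 + \frac{n}{3}\right)\right) = -3 - \left(-2274 + \frac{n}{3}\right) = 2271 - \frac{n}{3}$)
$\frac{t{\left(1373,k{\left(9 \right)} \right)}}{-2748776} = \frac{2271 - \frac{46 \sqrt{9}}{3}}{-2748776} = \left(2271 - \frac{46 \cdot 3}{3}\right) \left(- \frac{1}{2748776}\right) = \left(2271 - 46\right) \left(- \frac{1}{2748776}\right) = 2225 \left(- \frac{1}{2748776}\right) = - \frac{2225}{2748776}$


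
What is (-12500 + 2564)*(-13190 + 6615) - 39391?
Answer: 65289809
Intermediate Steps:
(-12500 + 2564)*(-13190 + 6615) - 39391 = -9936*(-6575) - 39391 = 65329200 - 39391 = 65289809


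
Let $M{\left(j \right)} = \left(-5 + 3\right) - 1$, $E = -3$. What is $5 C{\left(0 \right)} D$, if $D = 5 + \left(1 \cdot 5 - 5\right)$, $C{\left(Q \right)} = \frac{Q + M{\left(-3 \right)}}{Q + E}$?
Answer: $25$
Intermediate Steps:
$M{\left(j \right)} = -3$ ($M{\left(j \right)} = -2 - 1 = -3$)
$C{\left(Q \right)} = 1$ ($C{\left(Q \right)} = \frac{Q - 3}{Q - 3} = \frac{-3 + Q}{-3 + Q} = 1$)
$D = 5$ ($D = 5 + \left(5 - 5\right) = 5 + 0 = 5$)
$5 C{\left(0 \right)} D = 5 \cdot 1 \cdot 5 = 5 \cdot 5 = 25$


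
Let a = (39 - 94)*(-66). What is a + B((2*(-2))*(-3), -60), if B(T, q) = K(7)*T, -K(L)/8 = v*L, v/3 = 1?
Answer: 1614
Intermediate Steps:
v = 3 (v = 3*1 = 3)
K(L) = -24*L
B(T, q) = -168*T (B(T, q) = (-24*7)*T = -168*T)
a = 3630 (a = -55*(-66) = 3630)
a + B((2*(-2))*(-3), -60) = 3630 - 168*2*(-2)*(-3) = 3630 - (-672)*(-3) = 3630 - 168*12 = 3630 - 2016 = 1614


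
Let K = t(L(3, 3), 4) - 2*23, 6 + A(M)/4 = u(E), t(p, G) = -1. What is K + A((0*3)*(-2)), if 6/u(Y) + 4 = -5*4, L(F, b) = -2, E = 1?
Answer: -72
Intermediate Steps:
u(Y) = -¼ (u(Y) = 6/(-4 - 5*4) = 6/(-4 - 20) = 6/(-24) = 6*(-1/24) = -¼)
A(M) = -25 (A(M) = -24 + 4*(-¼) = -24 - 1 = -25)
K = -47 (K = -1 - 2*23 = -1 - 46 = -47)
K + A((0*3)*(-2)) = -47 - 25 = -72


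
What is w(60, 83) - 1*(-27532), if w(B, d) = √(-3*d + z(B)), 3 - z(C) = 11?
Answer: 27532 + I*√257 ≈ 27532.0 + 16.031*I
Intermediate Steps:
z(C) = -8 (z(C) = 3 - 1*11 = 3 - 11 = -8)
w(B, d) = √(-8 - 3*d) (w(B, d) = √(-3*d - 8) = √(-8 - 3*d))
w(60, 83) - 1*(-27532) = √(-8 - 3*83) - 1*(-27532) = √(-8 - 249) + 27532 = √(-257) + 27532 = I*√257 + 27532 = 27532 + I*√257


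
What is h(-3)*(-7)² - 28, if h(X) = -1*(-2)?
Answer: 70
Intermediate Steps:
h(X) = 2
h(-3)*(-7)² - 28 = 2*(-7)² - 28 = 2*49 - 28 = 98 - 28 = 70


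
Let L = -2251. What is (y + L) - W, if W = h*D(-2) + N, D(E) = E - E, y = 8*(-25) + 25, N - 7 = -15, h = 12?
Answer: -2418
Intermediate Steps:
N = -8 (N = 7 - 15 = -8)
y = -175 (y = -200 + 25 = -175)
D(E) = 0
W = -8 (W = 12*0 - 8 = 0 - 8 = -8)
(y + L) - W = (-175 - 2251) - 1*(-8) = -2426 + 8 = -2418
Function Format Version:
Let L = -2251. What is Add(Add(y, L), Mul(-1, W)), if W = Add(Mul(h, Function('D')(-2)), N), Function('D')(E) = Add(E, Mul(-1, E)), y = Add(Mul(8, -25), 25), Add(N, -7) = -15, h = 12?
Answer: -2418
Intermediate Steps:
N = -8 (N = Add(7, -15) = -8)
y = -175 (y = Add(-200, 25) = -175)
Function('D')(E) = 0
W = -8 (W = Add(Mul(12, 0), -8) = Add(0, -8) = -8)
Add(Add(y, L), Mul(-1, W)) = Add(Add(-175, -2251), Mul(-1, -8)) = Add(-2426, 8) = -2418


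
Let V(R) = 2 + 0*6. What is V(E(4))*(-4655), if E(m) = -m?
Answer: -9310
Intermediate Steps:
V(R) = 2 (V(R) = 2 + 0 = 2)
V(E(4))*(-4655) = 2*(-4655) = -9310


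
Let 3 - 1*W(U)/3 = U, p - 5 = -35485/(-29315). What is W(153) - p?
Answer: -2674762/5863 ≈ -456.21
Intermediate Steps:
p = 36412/5863 (p = 5 - 35485/(-29315) = 5 - 35485*(-1/29315) = 5 + 7097/5863 = 36412/5863 ≈ 6.2105)
W(U) = 9 - 3*U
W(153) - p = (9 - 3*153) - 1*36412/5863 = (9 - 459) - 36412/5863 = -450 - 36412/5863 = -2674762/5863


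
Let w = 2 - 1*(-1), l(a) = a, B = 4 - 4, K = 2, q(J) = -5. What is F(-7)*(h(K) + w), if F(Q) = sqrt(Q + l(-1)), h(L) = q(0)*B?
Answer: 6*I*sqrt(2) ≈ 8.4853*I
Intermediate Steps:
B = 0
h(L) = 0 (h(L) = -5*0 = 0)
F(Q) = sqrt(-1 + Q) (F(Q) = sqrt(Q - 1) = sqrt(-1 + Q))
w = 3 (w = 2 + 1 = 3)
F(-7)*(h(K) + w) = sqrt(-1 - 7)*(0 + 3) = sqrt(-8)*3 = (2*I*sqrt(2))*3 = 6*I*sqrt(2)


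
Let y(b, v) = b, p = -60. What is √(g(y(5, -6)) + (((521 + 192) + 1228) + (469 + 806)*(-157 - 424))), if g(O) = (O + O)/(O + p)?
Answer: 2*I*√22349734/11 ≈ 859.55*I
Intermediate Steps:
g(O) = 2*O/(-60 + O) (g(O) = (O + O)/(O - 60) = (2*O)/(-60 + O) = 2*O/(-60 + O))
√(g(y(5, -6)) + (((521 + 192) + 1228) + (469 + 806)*(-157 - 424))) = √(2*5/(-60 + 5) + (((521 + 192) + 1228) + (469 + 806)*(-157 - 424))) = √(2*5/(-55) + ((713 + 1228) + 1275*(-581))) = √(2*5*(-1/55) + (1941 - 740775)) = √(-2/11 - 738834) = √(-8127176/11) = 2*I*√22349734/11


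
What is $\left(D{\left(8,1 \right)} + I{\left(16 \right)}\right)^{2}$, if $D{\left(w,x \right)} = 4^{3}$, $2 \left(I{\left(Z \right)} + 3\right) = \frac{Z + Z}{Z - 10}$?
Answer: $\frac{36481}{9} \approx 4053.4$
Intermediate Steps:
$I{\left(Z \right)} = -3 + \frac{Z}{-10 + Z}$ ($I{\left(Z \right)} = -3 + \frac{\left(Z + Z\right) \frac{1}{Z - 10}}{2} = -3 + \frac{2 Z \frac{1}{-10 + Z}}{2} = -3 + \frac{Z}{-10 + Z}$)
$D{\left(w,x \right)} = 64$
$\left(D{\left(8,1 \right)} + I{\left(16 \right)}\right)^{2} = \left(64 + \frac{2 \left(15 - 16\right)}{-10 + 16}\right)^{2} = \left(64 + \frac{2 \left(15 - 16\right)}{6}\right)^{2} = \left(64 + 2 \cdot \frac{1}{6} \left(-1\right)\right)^{2} = \left(64 - \frac{1}{3}\right)^{2} = \left(\frac{191}{3}\right)^{2} = \frac{36481}{9}$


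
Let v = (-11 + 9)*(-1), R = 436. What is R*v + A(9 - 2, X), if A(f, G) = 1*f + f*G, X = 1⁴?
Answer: 886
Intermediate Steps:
X = 1
A(f, G) = f + G*f
v = 2 (v = -2*(-1) = 2)
R*v + A(9 - 2, X) = 436*2 + (9 - 2)*(1 + 1) = 872 + 7*2 = 872 + 14 = 886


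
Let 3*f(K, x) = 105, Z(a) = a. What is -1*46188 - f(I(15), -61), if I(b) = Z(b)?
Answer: -46223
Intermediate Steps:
I(b) = b
f(K, x) = 35 (f(K, x) = (⅓)*105 = 35)
-1*46188 - f(I(15), -61) = -1*46188 - 1*35 = -46188 - 35 = -46223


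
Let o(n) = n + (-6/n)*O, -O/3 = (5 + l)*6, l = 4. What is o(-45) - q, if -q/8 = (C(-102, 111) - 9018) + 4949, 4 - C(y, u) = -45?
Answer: -161133/5 ≈ -32227.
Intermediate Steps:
C(y, u) = 49 (C(y, u) = 4 - 1*(-45) = 4 + 45 = 49)
O = -162 (O = -3*(5 + 4)*6 = -27*6 = -3*54 = -162)
o(n) = n + 972/n (o(n) = n - 6/n*(-162) = n + 972/n)
q = 32160 (q = -8*((49 - 9018) + 4949) = -8*(-8969 + 4949) = -8*(-4020) = 32160)
o(-45) - q = (-45 + 972/(-45)) - 1*32160 = (-45 + 972*(-1/45)) - 32160 = (-45 - 108/5) - 32160 = -333/5 - 32160 = -161133/5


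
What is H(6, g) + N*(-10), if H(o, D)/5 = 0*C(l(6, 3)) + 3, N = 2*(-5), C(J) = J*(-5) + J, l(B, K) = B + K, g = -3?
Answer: 115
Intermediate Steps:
C(J) = -4*J (C(J) = -5*J + J = -4*J)
N = -10
H(o, D) = 15 (H(o, D) = 5*(0*(-4*(6 + 3)) + 3) = 5*(0*(-4*9) + 3) = 5*(0*(-36) + 3) = 5*(0 + 3) = 5*3 = 15)
H(6, g) + N*(-10) = 15 - 10*(-10) = 15 + 100 = 115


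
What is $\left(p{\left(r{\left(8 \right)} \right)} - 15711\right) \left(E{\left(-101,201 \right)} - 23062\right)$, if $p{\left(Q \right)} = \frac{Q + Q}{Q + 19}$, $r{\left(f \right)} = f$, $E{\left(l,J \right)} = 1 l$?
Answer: $\frac{3275101501}{9} \approx 3.639 \cdot 10^{8}$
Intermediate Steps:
$E{\left(l,J \right)} = l$
$p{\left(Q \right)} = \frac{2 Q}{19 + Q}$
$\left(p{\left(r{\left(8 \right)} \right)} - 15711\right) \left(E{\left(-101,201 \right)} - 23062\right) = \left(2 \cdot 8 \frac{1}{19 + 8} - 15711\right) \left(-101 - 23062\right) = \left(2 \cdot 8 \cdot \frac{1}{27} - 15711\right) \left(-23163\right) = \left(\frac{16}{27} - 15711\right) \left(-23163\right) = \left(- \frac{424181}{27}\right) \left(-23163\right) = \frac{3275101501}{9}$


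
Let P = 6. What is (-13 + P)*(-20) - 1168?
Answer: -1028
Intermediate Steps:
(-13 + P)*(-20) - 1168 = (-13 + 6)*(-20) - 1168 = -7*(-20) - 1168 = 140 - 1168 = -1028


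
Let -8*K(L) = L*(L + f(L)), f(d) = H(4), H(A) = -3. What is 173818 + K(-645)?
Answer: 121573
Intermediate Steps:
f(d) = -3
K(L) = -L*(-3 + L)/8 (K(L) = -L*(L - 3)/8 = -L*(-3 + L)/8)
173818 + K(-645) = 173818 + (⅛)*(-645)*(3 - 1*(-645)) = 173818 + (⅛)*(-645)*(3 + 645) = 173818 + (⅛)*(-645)*648 = 173818 - 52245 = 121573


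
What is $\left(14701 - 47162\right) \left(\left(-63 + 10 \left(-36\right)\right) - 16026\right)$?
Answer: $533950989$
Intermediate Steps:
$\left(14701 - 47162\right) \left(\left(-63 + 10 \left(-36\right)\right) - 16026\right) = - 32461 \left(\left(-63 - 360\right) - 16026\right) = - 32461 \left(-423 - 16026\right) = \left(-32461\right) \left(-16449\right) = 533950989$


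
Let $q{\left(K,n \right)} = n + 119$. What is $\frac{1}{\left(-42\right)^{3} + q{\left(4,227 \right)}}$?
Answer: $- \frac{1}{73742} \approx -1.3561 \cdot 10^{-5}$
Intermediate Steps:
$q{\left(K,n \right)} = 119 + n$
$\frac{1}{\left(-42\right)^{3} + q{\left(4,227 \right)}} = \frac{1}{\left(-42\right)^{3} + \left(119 + 227\right)} = \frac{1}{-74088 + 346} = \frac{1}{-73742} = - \frac{1}{73742}$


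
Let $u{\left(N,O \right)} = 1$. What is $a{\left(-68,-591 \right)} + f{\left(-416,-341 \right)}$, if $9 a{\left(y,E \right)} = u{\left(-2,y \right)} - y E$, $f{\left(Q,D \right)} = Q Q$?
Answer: $\frac{1517317}{9} \approx 1.6859 \cdot 10^{5}$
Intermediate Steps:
$f{\left(Q,D \right)} = Q^{2}$
$a{\left(y,E \right)} = \frac{1}{9} - \frac{E y}{9}$ ($a{\left(y,E \right)} = \frac{1 - y E}{9} = \frac{1 - E y}{9} = \frac{1}{9} - \frac{E y}{9}$)
$a{\left(-68,-591 \right)} + f{\left(-416,-341 \right)} = \left(\frac{1}{9} - \left(- \frac{197}{3}\right) \left(-68\right)\right) + \left(-416\right)^{2} = \left(\frac{1}{9} - \frac{13396}{3}\right) + 173056 = - \frac{40187}{9} + 173056 = \frac{1517317}{9}$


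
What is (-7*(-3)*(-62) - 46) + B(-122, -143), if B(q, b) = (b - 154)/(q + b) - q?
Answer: -324593/265 ≈ -1224.9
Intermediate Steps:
B(q, b) = -q + (-154 + b)/(b + q) (B(q, b) = (-154 + b)/(b + q) - q = -q + (-154 + b)/(b + q))
(-7*(-3)*(-62) - 46) + B(-122, -143) = (-7*(-3)*(-62) - 46) + (-154 - 143 - 1*(-122)² - 1*(-143)*(-122))/(-143 - 122) = (21*(-62) - 46) + (-154 - 143 - 1*14884 - 17446)/(-265) = (-1302 - 46) - (-154 - 143 - 14884 - 17446)/265 = -1348 - 1/265*(-32627) = -1348 + 32627/265 = -324593/265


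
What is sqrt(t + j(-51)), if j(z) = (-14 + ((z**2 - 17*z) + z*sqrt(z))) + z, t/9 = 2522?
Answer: sqrt(26101 - 51*I*sqrt(51)) ≈ 161.56 - 1.127*I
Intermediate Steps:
t = 22698 (t = 9*2522 = 22698)
j(z) = -14 + z**2 + z**(3/2) - 16*z (j(z) = (-14 + ((z**2 - 17*z) + z**(3/2))) + z = (-14 + (z**2 + z**(3/2) - 17*z)) + z = (-14 + z**2 + z**(3/2) - 17*z) + z = -14 + z**2 + z**(3/2) - 16*z)
sqrt(t + j(-51)) = sqrt(22698 + (-14 + (-51)**2 + (-51)**(3/2) - 16*(-51))) = sqrt(22698 + (-14 + 2601 - 51*I*sqrt(51) + 816)) = sqrt(22698 + (3403 - 51*I*sqrt(51))) = sqrt(26101 - 51*I*sqrt(51))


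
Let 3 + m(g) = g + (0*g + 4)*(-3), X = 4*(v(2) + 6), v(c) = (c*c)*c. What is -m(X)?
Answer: -41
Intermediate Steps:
v(c) = c³ (v(c) = c²*c = c³)
X = 56 (X = 4*(2³ + 6) = 4*(8 + 6) = 4*14 = 56)
m(g) = -15 + g (m(g) = -3 + (g + (0*g + 4)*(-3)) = -3 + (g + (0 + 4)*(-3)) = -3 + (g + 4*(-3)) = -3 + (g - 12) = -3 + (-12 + g) = -15 + g)
-m(X) = -(-15 + 56) = -1*41 = -41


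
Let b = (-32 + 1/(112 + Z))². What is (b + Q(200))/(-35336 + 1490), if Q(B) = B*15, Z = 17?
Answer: -66955129/563231286 ≈ -0.11888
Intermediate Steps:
Q(B) = 15*B
b = 17032129/16641 (b = (-32 + 1/(112 + 17))² = (-32 + 1/129)² = (-4127/129)² = 17032129/16641 ≈ 1023.5)
(b + Q(200))/(-35336 + 1490) = (17032129/16641 + 15*200)/(-35336 + 1490) = (17032129/16641 + 3000)/(-33846) = (66955129/16641)*(-1/33846) = -66955129/563231286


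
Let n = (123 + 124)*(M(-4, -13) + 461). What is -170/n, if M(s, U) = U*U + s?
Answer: -85/77311 ≈ -0.0010995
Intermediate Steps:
M(s, U) = s + U² (M(s, U) = U² + s = s + U²)
n = 154622 (n = (123 + 124)*((-4 + (-13)²) + 461) = 247*((-4 + 169) + 461) = 247*(165 + 461) = 247*626 = 154622)
-170/n = -170/154622 = -170*1/154622 = -85/77311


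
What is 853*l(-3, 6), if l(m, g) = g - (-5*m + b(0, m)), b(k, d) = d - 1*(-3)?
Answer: -7677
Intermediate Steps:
b(k, d) = 3 + d (b(k, d) = d + 3 = 3 + d)
l(m, g) = -3 + g + 4*m (l(m, g) = g - (-5*m + (3 + m)) = g - (3 - 4*m) = g + (-3 + 4*m) = -3 + g + 4*m)
853*l(-3, 6) = 853*(-3 + 6 + 4*(-3)) = 853*(-3 + 6 - 12) = 853*(-9) = -7677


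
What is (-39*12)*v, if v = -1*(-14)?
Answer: -6552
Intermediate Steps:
v = 14
(-39*12)*v = -39*12*14 = -468*14 = -6552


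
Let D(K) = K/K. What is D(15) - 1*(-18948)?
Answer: 18949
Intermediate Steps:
D(K) = 1
D(15) - 1*(-18948) = 1 - 1*(-18948) = 1 + 18948 = 18949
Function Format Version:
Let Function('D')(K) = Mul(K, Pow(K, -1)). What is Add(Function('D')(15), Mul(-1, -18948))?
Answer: 18949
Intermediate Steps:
Function('D')(K) = 1
Add(Function('D')(15), Mul(-1, -18948)) = Add(1, Mul(-1, -18948)) = Add(1, 18948) = 18949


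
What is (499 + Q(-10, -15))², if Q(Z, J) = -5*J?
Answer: 329476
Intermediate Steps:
(499 + Q(-10, -15))² = (499 - 5*(-15))² = (499 + 75)² = 574² = 329476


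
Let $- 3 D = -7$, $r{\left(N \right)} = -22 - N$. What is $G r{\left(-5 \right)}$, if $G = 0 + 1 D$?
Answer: $- \frac{119}{3} \approx -39.667$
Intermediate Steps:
$D = \frac{7}{3}$ ($D = \left(- \frac{1}{3}\right) \left(-7\right) = \frac{7}{3} \approx 2.3333$)
$G = \frac{7}{3}$ ($G = 0 + 1 \cdot \frac{7}{3} = 0 + \frac{7}{3} = \frac{7}{3} \approx 2.3333$)
$G r{\left(-5 \right)} = \frac{7 \left(-22 - -5\right)}{3} = \frac{7 \left(-22 + 5\right)}{3} = \frac{7}{3} \left(-17\right) = - \frac{119}{3}$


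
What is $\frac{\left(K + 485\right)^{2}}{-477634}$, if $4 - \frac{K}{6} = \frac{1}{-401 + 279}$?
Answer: $- \frac{482113352}{888638057} \approx -0.54253$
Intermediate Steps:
$K = \frac{1467}{61}$ ($K = 24 - \frac{6}{-401 + 279} = 24 - \frac{6}{-122} = 24 - - \frac{3}{61} = 24 + \frac{3}{61} = \frac{1467}{61} \approx 24.049$)
$\frac{\left(K + 485\right)^{2}}{-477634} = \frac{\left(\frac{1467}{61} + 485\right)^{2}}{-477634} = \left(\frac{31052}{61}\right)^{2} \left(- \frac{1}{477634}\right) = \frac{964226704}{3721} \left(- \frac{1}{477634}\right) = - \frac{482113352}{888638057}$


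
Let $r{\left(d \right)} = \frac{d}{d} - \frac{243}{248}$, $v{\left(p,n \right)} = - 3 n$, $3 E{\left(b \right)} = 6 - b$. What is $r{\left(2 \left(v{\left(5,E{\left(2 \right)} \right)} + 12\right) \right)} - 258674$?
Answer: $- \frac{64151147}{248} \approx -2.5867 \cdot 10^{5}$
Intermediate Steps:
$E{\left(b \right)} = 2 - \frac{b}{3}$ ($E{\left(b \right)} = \frac{6 - b}{3} = 2 - \frac{b}{3}$)
$r{\left(d \right)} = \frac{5}{248}$ ($r{\left(d \right)} = 1 - \frac{243}{248} = \frac{5}{248}$)
$r{\left(2 \left(v{\left(5,E{\left(2 \right)} \right)} + 12\right) \right)} - 258674 = \frac{5}{248} - 258674 = - \frac{64151147}{248}$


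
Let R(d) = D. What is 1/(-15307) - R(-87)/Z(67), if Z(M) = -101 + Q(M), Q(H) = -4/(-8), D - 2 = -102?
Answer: -3061601/3076707 ≈ -0.99509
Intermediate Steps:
D = -100 (D = 2 - 102 = -100)
R(d) = -100
Q(H) = 1/2 (Q(H) = -4*(-1/8) = 1/2)
Z(M) = -201/2 (Z(M) = -101 + 1/2 = -201/2)
1/(-15307) - R(-87)/Z(67) = 1/(-15307) - (-100)/(-201/2) = -1/15307 - (-100)*(-2)/201 = -1/15307 - 1*200/201 = -1/15307 - 200/201 = -3061601/3076707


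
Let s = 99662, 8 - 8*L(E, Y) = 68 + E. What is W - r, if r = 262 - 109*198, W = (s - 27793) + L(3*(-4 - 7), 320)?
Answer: 745485/8 ≈ 93186.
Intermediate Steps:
L(E, Y) = -15/2 - E/8 (L(E, Y) = 1 - (68 + E)/8 = 1 + (-17/2 - E/8) = -15/2 - E/8)
W = 574925/8 (W = (99662 - 27793) + (-15/2 - 3*(-4 - 7)/8) = 71869 + (-15/2 - 3*(-11)/8) = 71869 + (-15/2 - 1/8*(-33)) = 71869 + (-15/2 + 33/8) = 71869 - 27/8 = 574925/8 ≈ 71866.)
r = -21320 (r = 262 - 21582 = -21320)
W - r = 574925/8 - 1*(-21320) = 574925/8 + 21320 = 745485/8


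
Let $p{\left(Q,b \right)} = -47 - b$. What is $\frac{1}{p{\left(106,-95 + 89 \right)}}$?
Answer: $- \frac{1}{41} \approx -0.02439$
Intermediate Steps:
$\frac{1}{p{\left(106,-95 + 89 \right)}} = \frac{1}{-47 - \left(-95 + 89\right)} = \frac{1}{-47 - -6} = \frac{1}{-47 + 6} = \frac{1}{-41} = - \frac{1}{41}$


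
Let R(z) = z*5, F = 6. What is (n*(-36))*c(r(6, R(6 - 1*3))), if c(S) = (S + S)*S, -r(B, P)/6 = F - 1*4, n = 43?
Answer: -445824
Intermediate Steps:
R(z) = 5*z
r(B, P) = -12 (r(B, P) = -6*(6 - 1*4) = -6*(6 - 4) = -6*2 = -12)
c(S) = 2*S² (c(S) = (2*S)*S = 2*S²)
(n*(-36))*c(r(6, R(6 - 1*3))) = (43*(-36))*(2*(-12)²) = -3096*144 = -1548*288 = -445824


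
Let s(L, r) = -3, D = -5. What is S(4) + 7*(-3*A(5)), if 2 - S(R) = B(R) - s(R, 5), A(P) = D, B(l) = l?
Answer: 100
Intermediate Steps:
A(P) = -5
S(R) = -1 - R (S(R) = 2 - (R - 1*(-3)) = 2 - (R + 3) = 2 - (3 + R) = 2 + (-3 - R) = -1 - R)
S(4) + 7*(-3*A(5)) = (-1 - 1*4) + 7*(-3*(-5)) = (-1 - 4) + 7*15 = -5 + 105 = 100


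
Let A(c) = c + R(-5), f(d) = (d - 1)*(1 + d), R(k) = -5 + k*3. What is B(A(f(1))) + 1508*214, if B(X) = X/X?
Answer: 322713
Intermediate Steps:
R(k) = -5 + 3*k
f(d) = (1 + d)*(-1 + d) (f(d) = (-1 + d)*(1 + d) = (1 + d)*(-1 + d))
A(c) = -20 + c (A(c) = c + (-5 + 3*(-5)) = c + (-5 - 15) = c - 20 = -20 + c)
B(X) = 1
B(A(f(1))) + 1508*214 = 1 + 1508*214 = 1 + 322712 = 322713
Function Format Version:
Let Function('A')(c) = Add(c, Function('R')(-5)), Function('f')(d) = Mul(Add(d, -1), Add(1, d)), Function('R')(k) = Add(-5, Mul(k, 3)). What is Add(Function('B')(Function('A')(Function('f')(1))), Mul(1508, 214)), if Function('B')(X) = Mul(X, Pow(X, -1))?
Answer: 322713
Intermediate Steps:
Function('R')(k) = Add(-5, Mul(3, k))
Function('f')(d) = Mul(Add(1, d), Add(-1, d)) (Function('f')(d) = Mul(Add(-1, d), Add(1, d)) = Mul(Add(1, d), Add(-1, d)))
Function('A')(c) = Add(-20, c) (Function('A')(c) = Add(c, Add(-5, Mul(3, -5))) = Add(c, Add(-5, -15)) = Add(c, -20) = Add(-20, c))
Function('B')(X) = 1
Add(Function('B')(Function('A')(Function('f')(1))), Mul(1508, 214)) = Add(1, Mul(1508, 214)) = Add(1, 322712) = 322713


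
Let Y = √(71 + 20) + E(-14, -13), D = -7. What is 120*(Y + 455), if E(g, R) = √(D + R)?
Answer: 54600 + 120*√91 + 240*I*√5 ≈ 55745.0 + 536.66*I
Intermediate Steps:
E(g, R) = √(-7 + R)
Y = √91 + 2*I*√5 (Y = √(71 + 20) + √(-7 - 13) = √91 + √(-20) = √91 + 2*I*√5 ≈ 9.5394 + 4.4721*I)
120*(Y + 455) = 120*((√91 + 2*I*√5) + 455) = 120*(455 + √91 + 2*I*√5) = 54600 + 120*√91 + 240*I*√5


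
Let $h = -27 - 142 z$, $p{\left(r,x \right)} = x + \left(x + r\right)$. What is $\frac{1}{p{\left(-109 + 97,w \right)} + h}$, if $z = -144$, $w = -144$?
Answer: $\frac{1}{20121} \approx 4.9699 \cdot 10^{-5}$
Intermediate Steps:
$p{\left(r,x \right)} = r + 2 x$ ($p{\left(r,x \right)} = x + \left(r + x\right) = r + 2 x$)
$h = 20421$ ($h = -27 - -20448 = -27 + 20448 = 20421$)
$\frac{1}{p{\left(-109 + 97,w \right)} + h} = \frac{1}{\left(\left(-109 + 97\right) + 2 \left(-144\right)\right) + 20421} = \frac{1}{\left(-12 - 288\right) + 20421} = \frac{1}{-300 + 20421} = \frac{1}{20121}$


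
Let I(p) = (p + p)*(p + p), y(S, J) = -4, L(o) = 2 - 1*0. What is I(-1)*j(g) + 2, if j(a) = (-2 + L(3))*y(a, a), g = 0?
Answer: 2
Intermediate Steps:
L(o) = 2 (L(o) = 2 + 0 = 2)
j(a) = 0 (j(a) = (-2 + 2)*(-4) = 0*(-4) = 0)
I(p) = 4*p² (I(p) = (2*p)*(2*p) = 4*p²)
I(-1)*j(g) + 2 = (4*(-1)²)*0 + 2 = (4*1)*0 + 2 = 4*0 + 2 = 0 + 2 = 2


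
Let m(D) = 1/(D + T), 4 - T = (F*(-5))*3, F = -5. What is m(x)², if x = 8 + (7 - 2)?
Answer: 1/3364 ≈ 0.00029727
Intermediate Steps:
T = -71 (T = 4 - (-5*(-5))*3 = 4 - 25*3 = 4 - 1*75 = 4 - 75 = -71)
x = 13 (x = 8 + 5 = 13)
m(D) = 1/(-71 + D) (m(D) = 1/(D - 71) = 1/(-71 + D))
m(x)² = (1/(-71 + 13))² = (1/(-58))² = (-1/58)² = 1/3364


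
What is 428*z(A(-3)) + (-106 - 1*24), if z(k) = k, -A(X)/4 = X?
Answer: 5006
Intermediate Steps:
A(X) = -4*X
428*z(A(-3)) + (-106 - 1*24) = 428*(-4*(-3)) + (-106 - 1*24) = 428*12 + (-106 - 24) = 5136 - 130 = 5006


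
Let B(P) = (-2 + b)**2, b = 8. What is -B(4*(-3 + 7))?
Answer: -36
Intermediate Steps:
B(P) = 36 (B(P) = (-2 + 8)**2 = 6**2 = 36)
-B(4*(-3 + 7)) = -1*36 = -36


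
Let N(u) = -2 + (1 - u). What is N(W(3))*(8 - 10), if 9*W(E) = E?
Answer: 8/3 ≈ 2.6667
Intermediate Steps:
W(E) = E/9
N(u) = -1 - u
N(W(3))*(8 - 10) = (-1 - 3/9)*(8 - 10) = (-1 - 1*⅓)*(-2) = (-1 - ⅓)*(-2) = -4/3*(-2) = 8/3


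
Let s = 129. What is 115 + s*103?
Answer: 13402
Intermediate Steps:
115 + s*103 = 115 + 129*103 = 115 + 13287 = 13402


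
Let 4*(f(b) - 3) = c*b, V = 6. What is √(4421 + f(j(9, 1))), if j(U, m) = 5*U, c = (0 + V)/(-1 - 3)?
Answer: √70514/4 ≈ 66.386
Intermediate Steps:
c = -3/2 (c = (0 + 6)/(-1 - 3) = 6/(-4) = 6*(-¼) = -3/2 ≈ -1.5000)
f(b) = 3 - 3*b/8 (f(b) = 3 + (-3*b/2)/4 = 3 - 3*b/8)
√(4421 + f(j(9, 1))) = √(4421 + (3 - 15*9/8)) = √(4421 + (3 - 3/8*45)) = √(4421 + (3 - 135/8)) = √(4421 - 111/8) = √(35257/8) = √70514/4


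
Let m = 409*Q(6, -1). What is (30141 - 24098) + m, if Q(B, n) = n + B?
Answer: 8088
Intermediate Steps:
Q(B, n) = B + n
m = 2045 (m = 409*(6 - 1) = 409*5 = 2045)
(30141 - 24098) + m = (30141 - 24098) + 2045 = 6043 + 2045 = 8088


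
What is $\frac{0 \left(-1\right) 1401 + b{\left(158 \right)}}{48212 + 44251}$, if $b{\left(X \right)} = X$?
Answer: $\frac{158}{92463} \approx 0.0017088$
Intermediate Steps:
$\frac{0 \left(-1\right) 1401 + b{\left(158 \right)}}{48212 + 44251} = \frac{0 \left(-1\right) 1401 + 158}{48212 + 44251} = \frac{0 \cdot 1401 + 158}{92463} = \left(0 + 158\right) \frac{1}{92463} = 158 \cdot \frac{1}{92463} = \frac{158}{92463}$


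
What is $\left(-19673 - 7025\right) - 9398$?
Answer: $-36096$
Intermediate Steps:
$\left(-19673 - 7025\right) - 9398 = -26698 - 9398 = -36096$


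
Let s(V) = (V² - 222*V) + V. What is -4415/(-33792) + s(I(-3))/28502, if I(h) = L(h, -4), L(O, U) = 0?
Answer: 4415/33792 ≈ 0.13065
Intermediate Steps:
I(h) = 0
s(V) = V² - 221*V
-4415/(-33792) + s(I(-3))/28502 = -4415/(-33792) + (0*(-221 + 0))/28502 = -4415*(-1/33792) + (0*(-221))*(1/28502) = 4415/33792 + 0*(1/28502) = 4415/33792 + 0 = 4415/33792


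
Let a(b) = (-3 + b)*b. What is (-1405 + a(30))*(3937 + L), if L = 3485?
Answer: -4416090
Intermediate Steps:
a(b) = b*(-3 + b)
(-1405 + a(30))*(3937 + L) = (-1405 + 30*(-3 + 30))*(3937 + 3485) = (-1405 + 30*27)*7422 = (-1405 + 810)*7422 = -595*7422 = -4416090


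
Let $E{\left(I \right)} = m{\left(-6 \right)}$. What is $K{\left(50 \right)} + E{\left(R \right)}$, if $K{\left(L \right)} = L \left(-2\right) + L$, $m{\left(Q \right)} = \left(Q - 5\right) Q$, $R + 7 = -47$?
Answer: $16$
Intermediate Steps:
$R = -54$ ($R = -7 - 47 = -54$)
$m{\left(Q \right)} = Q \left(-5 + Q\right)$ ($m{\left(Q \right)} = \left(-5 + Q\right) Q = Q \left(-5 + Q\right)$)
$E{\left(I \right)} = 66$ ($E{\left(I \right)} = - 6 \left(-5 - 6\right) = \left(-6\right) \left(-11\right) = 66$)
$K{\left(L \right)} = - L$ ($K{\left(L \right)} = - 2 L + L = - L$)
$K{\left(50 \right)} + E{\left(R \right)} = \left(-1\right) 50 + 66 = -50 + 66 = 16$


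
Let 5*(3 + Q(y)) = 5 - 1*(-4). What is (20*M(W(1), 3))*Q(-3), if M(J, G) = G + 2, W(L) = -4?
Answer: -120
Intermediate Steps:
Q(y) = -6/5 (Q(y) = -3 + (5 - 1*(-4))/5 = -3 + (5 + 4)/5 = -3 + (1/5)*9 = -3 + 9/5 = -6/5)
M(J, G) = 2 + G
(20*M(W(1), 3))*Q(-3) = (20*(2 + 3))*(-6/5) = (20*5)*(-6/5) = 100*(-6/5) = -120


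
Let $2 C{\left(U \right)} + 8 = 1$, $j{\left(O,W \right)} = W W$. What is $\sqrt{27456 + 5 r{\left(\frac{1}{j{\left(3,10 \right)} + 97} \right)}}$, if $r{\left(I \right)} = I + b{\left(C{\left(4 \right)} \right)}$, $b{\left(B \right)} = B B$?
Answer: $\frac{\sqrt{4271671761}}{394} \approx 165.88$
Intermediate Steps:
$j{\left(O,W \right)} = W^{2}$
$C{\left(U \right)} = - \frac{7}{2}$ ($C{\left(U \right)} = -4 + \frac{1}{2} \cdot 1 = -4 + \frac{1}{2} = - \frac{7}{2}$)
$b{\left(B \right)} = B^{2}$
$r{\left(I \right)} = \frac{49}{4} + I$ ($r{\left(I \right)} = I + \left(- \frac{7}{2}\right)^{2} = I + \frac{49}{4} = \frac{49}{4} + I$)
$\sqrt{27456 + 5 r{\left(\frac{1}{j{\left(3,10 \right)} + 97} \right)}} = \sqrt{27456 + 5 \left(\frac{49}{4} + \frac{1}{10^{2} + 97}\right)} = \sqrt{27456 + 5 \left(\frac{49}{4} + \frac{1}{100 + 97}\right)} = \sqrt{27456 + 5 \left(\frac{49}{4} + \frac{1}{197}\right)} = \sqrt{27456 + 5 \cdot \frac{9657}{788}} = \sqrt{27456 + \frac{48285}{788}} = \sqrt{\frac{21683613}{788}} = \frac{\sqrt{4271671761}}{394}$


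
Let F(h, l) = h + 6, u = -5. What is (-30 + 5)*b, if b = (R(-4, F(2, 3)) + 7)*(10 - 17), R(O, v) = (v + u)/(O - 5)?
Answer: 3500/3 ≈ 1166.7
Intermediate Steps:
F(h, l) = 6 + h
R(O, v) = (-5 + v)/(-5 + O) (R(O, v) = (v - 5)/(O - 5) = (-5 + v)/(-5 + O))
b = -140/3 (b = ((-5 + (6 + 2))/(-5 - 4) + 7)*(10 - 17) = ((-5 + 8)/(-9) + 7)*(-7) = (-1/9*3 + 7)*(-7) = (-1/3 + 7)*(-7) = (20/3)*(-7) = -140/3 ≈ -46.667)
(-30 + 5)*b = (-30 + 5)*(-140/3) = -25*(-140/3) = 3500/3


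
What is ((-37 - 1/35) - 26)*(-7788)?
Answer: 17180328/35 ≈ 4.9087e+5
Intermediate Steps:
((-37 - 1/35) - 26)*(-7788) = (-1296/35 - 26)*(-7788) = -2206/35*(-7788) = 17180328/35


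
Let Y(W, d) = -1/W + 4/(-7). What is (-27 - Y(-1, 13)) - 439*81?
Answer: -249105/7 ≈ -35586.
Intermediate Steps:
Y(W, d) = -4/7 - 1/W (Y(W, d) = -1/W + 4*(-⅐) = -1/W - 4/7 = -4/7 - 1/W)
(-27 - Y(-1, 13)) - 439*81 = (-27 - (-4/7 - 1/(-1))) - 439*81 = (-27 - (-4/7 - 1*(-1))) - 35559 = (-27 - (-4/7 + 1)) - 35559 = (-27 - 1*3/7) - 35559 = (-27 - 3/7) - 35559 = -192/7 - 35559 = -249105/7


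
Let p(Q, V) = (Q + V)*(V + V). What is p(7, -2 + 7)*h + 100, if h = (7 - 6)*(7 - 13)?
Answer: -620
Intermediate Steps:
p(Q, V) = 2*V*(Q + V) (p(Q, V) = (Q + V)*(2*V) = 2*V*(Q + V))
h = -6 (h = 1*(-6) = -6)
p(7, -2 + 7)*h + 100 = (2*(-2 + 7)*(7 + (-2 + 7)))*(-6) + 100 = (2*5*(7 + 5))*(-6) + 100 = (2*5*12)*(-6) + 100 = 120*(-6) + 100 = -720 + 100 = -620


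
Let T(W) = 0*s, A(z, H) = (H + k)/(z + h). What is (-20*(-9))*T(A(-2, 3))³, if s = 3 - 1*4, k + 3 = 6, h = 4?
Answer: 0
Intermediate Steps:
k = 3 (k = -3 + 6 = 3)
A(z, H) = (3 + H)/(4 + z) (A(z, H) = (H + 3)/(z + 4) = (3 + H)/(4 + z))
s = -1 (s = 3 - 4 = -1)
T(W) = 0 (T(W) = 0*(-1) = 0)
(-20*(-9))*T(A(-2, 3))³ = -20*(-9)*0³ = 180*0 = 0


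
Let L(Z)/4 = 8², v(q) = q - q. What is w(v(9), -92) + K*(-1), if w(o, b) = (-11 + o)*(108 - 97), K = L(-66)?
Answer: -377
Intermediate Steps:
v(q) = 0
L(Z) = 256 (L(Z) = 4*8² = 4*64 = 256)
K = 256
w(o, b) = -121 + 11*o (w(o, b) = (-11 + o)*11 = -121 + 11*o)
w(v(9), -92) + K*(-1) = (-121 + 11*0) + 256*(-1) = (-121 + 0) - 256 = -121 - 256 = -377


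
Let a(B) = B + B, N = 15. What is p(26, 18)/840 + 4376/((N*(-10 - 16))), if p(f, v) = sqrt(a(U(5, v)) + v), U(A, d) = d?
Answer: -2188/195 + sqrt(6)/280 ≈ -11.212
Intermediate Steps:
a(B) = 2*B
p(f, v) = sqrt(3)*sqrt(v) (p(f, v) = sqrt(2*v + v) = sqrt(3*v) = sqrt(3)*sqrt(v))
p(26, 18)/840 + 4376/((N*(-10 - 16))) = (sqrt(3)*sqrt(18))/840 + 4376/((15*(-10 - 16))) = (sqrt(3)*(3*sqrt(2)))*(1/840) + 4376/((15*(-26))) = (3*sqrt(6))*(1/840) + 4376/(-390) = sqrt(6)/280 + 4376*(-1/390) = sqrt(6)/280 - 2188/195 = -2188/195 + sqrt(6)/280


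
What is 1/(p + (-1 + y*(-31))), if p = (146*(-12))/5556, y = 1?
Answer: -463/14962 ≈ -0.030945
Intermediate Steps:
p = -146/463 (p = -1752*1/5556 = -146/463 ≈ -0.31533)
1/(p + (-1 + y*(-31))) = 1/(-146/463 + (-1 + 1*(-31))) = 1/(-146/463 + (-1 - 31)) = 1/(-146/463 - 32) = 1/(-14962/463) = -463/14962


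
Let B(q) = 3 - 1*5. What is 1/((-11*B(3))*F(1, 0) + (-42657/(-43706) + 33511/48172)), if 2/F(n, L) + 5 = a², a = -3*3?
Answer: 20001351604/45015025191 ≈ 0.44433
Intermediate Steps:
a = -9
F(n, L) = 1/38 (F(n, L) = 2/(-5 + (-9)²) = 2/(-5 + 81) = 2/76 = 2*(1/76) = 1/38)
B(q) = -2 (B(q) = 3 - 5 = -2)
1/((-11*B(3))*F(1, 0) + (-42657/(-43706) + 33511/48172)) = 1/(-11*(-2)*(1/38) + (-42657/(-43706) + 33511/48172)) = 1/(22*(1/38) + (-42657*(-1/43706) + 33511*(1/48172))) = 1/(11/19 + (42657/43706 + 33511/48172)) = 1/(11/19 + 1759752385/1052702716) = 1/(45015025191/20001351604) = 20001351604/45015025191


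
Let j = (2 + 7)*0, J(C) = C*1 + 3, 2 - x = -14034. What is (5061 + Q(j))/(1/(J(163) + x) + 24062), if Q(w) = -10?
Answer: 71734302/341728525 ≈ 0.20992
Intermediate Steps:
x = 14036 (x = 2 - 1*(-14034) = 2 + 14034 = 14036)
J(C) = 3 + C (J(C) = C + 3 = 3 + C)
j = 0 (j = 9*0 = 0)
(5061 + Q(j))/(1/(J(163) + x) + 24062) = (5061 - 10)/(1/((3 + 163) + 14036) + 24062) = 5051/(1/(166 + 14036) + 24062) = 5051/(1/14202 + 24062) = 5051/(341728525/14202) = 5051*(14202/341728525) = 71734302/341728525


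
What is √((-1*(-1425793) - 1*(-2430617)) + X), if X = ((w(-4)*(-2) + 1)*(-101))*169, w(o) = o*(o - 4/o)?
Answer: √4248997 ≈ 2061.3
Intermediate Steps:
X = 392587 (X = (((-4 + (-4)²)*(-2) + 1)*(-101))*169 = (((-4 + 16)*(-2) + 1)*(-101))*169 = ((12*(-2) + 1)*(-101))*169 = ((-24 + 1)*(-101))*169 = -23*(-101)*169 = 2323*169 = 392587)
√((-1*(-1425793) - 1*(-2430617)) + X) = √((-1*(-1425793) - 1*(-2430617)) + 392587) = √((1425793 + 2430617) + 392587) = √(3856410 + 392587) = √4248997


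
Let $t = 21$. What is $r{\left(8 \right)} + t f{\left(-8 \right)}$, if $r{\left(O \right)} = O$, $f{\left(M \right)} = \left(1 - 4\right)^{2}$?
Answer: $197$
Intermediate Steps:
$f{\left(M \right)} = 9$ ($f{\left(M \right)} = \left(-3\right)^{2} = 9$)
$r{\left(8 \right)} + t f{\left(-8 \right)} = 8 + 21 \cdot 9 = 8 + 189 = 197$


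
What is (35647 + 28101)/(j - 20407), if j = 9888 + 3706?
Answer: -63748/6813 ≈ -9.3568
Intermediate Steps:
j = 13594
(35647 + 28101)/(j - 20407) = (35647 + 28101)/(13594 - 20407) = 63748/(-6813) = 63748*(-1/6813) = -63748/6813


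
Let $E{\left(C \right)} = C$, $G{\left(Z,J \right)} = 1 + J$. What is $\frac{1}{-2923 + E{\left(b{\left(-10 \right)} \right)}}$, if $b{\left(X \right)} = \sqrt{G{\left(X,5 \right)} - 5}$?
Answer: $- \frac{1}{2922} \approx -0.00034223$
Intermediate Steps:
$b{\left(X \right)} = 1$ ($b{\left(X \right)} = \sqrt{\left(1 + 5\right) - 5} = \sqrt{6 - 5} = \sqrt{1} = 1$)
$\frac{1}{-2923 + E{\left(b{\left(-10 \right)} \right)}} = \frac{1}{-2923 + 1} = \frac{1}{-2922} = - \frac{1}{2922}$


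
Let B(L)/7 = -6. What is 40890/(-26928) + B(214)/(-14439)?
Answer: -32737763/21600744 ≈ -1.5156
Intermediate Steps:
B(L) = -42 (B(L) = 7*(-6) = -42)
40890/(-26928) + B(214)/(-14439) = 40890/(-26928) - 42/(-14439) = 40890*(-1/26928) - 42*(-1/14439) = -6815/4488 + 14/4813 = -32737763/21600744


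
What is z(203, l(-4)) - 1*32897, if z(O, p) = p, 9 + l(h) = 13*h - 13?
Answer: -32971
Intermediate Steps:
l(h) = -22 + 13*h (l(h) = -9 + (13*h - 13) = -9 + (-13 + 13*h) = -22 + 13*h)
z(203, l(-4)) - 1*32897 = (-22 + 13*(-4)) - 1*32897 = (-22 - 52) - 32897 = -74 - 32897 = -32971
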